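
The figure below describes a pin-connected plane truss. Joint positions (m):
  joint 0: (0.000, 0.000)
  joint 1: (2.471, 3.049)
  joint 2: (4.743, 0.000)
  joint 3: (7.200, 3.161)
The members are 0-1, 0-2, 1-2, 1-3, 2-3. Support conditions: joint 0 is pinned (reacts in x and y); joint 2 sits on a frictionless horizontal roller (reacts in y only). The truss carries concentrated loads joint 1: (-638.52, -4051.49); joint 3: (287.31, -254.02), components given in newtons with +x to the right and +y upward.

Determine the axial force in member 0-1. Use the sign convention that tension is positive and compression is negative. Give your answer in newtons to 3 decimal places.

N=4 nodes, M=5 members, R=3 reactions → 2N=8, M+R=8
member 0 (0-1): L=3.9246, (cx,cy)=(0.6296,0.7769)
member 1 (0-2): L=4.7430, (cx,cy)=(1.0000,0.0000)
member 2 (1-2): L=3.8024, (cx,cy)=(0.5975,-0.8019)
member 3 (1-3): L=4.7303, (cx,cy)=(0.9997,0.0237)
member 4 (2-3): L=4.0036, (cx,cy)=(0.6137,0.7895)
solve A·x = −loads:
  F[0-1] = -2610.5665 N (compression)
  F[0-2] = +1292.4634 N (tension)
  F[1-2] = -2508.7271 N (compression)
  F[1-3] = +493.9858 N (tension)
  F[2-3] = -336.5453 N (compression)
  Rx@0 = +351.2100 N
  Ry@0 = +2028.1507 N
  Ry@2 = +2277.3593 N

-2610.567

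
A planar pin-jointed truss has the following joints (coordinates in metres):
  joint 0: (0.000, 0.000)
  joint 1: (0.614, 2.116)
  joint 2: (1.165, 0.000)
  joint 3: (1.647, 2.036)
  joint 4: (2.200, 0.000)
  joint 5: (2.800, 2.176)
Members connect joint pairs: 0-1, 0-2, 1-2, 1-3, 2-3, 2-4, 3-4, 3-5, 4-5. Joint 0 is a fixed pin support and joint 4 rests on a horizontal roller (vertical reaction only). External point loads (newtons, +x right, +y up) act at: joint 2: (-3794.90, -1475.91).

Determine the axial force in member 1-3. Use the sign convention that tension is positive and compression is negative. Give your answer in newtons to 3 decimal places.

N=6 nodes, M=9 members, R=3 reactions → 2N=12, M+R=12
member 0 (0-1): L=2.2033, (cx,cy)=(0.2787,0.9604)
member 1 (0-2): L=1.1650, (cx,cy)=(1.0000,0.0000)
member 2 (1-2): L=2.1866, (cx,cy)=(0.2520,-0.9677)
member 3 (1-3): L=1.0361, (cx,cy)=(0.9970,-0.0772)
member 4 (2-3): L=2.0923, (cx,cy)=(0.2304,0.9731)
member 5 (2-4): L=1.0350, (cx,cy)=(1.0000,0.0000)
member 6 (3-4): L=2.1098, (cx,cy)=(0.2621,-0.9650)
member 7 (3-5): L=1.1615, (cx,cy)=(0.9927,0.1205)
member 8 (4-5): L=2.2572, (cx,cy)=(0.2658,0.9640)
solve A·x = −loads:
  F[0-1] = -722.9895 N (compression)
  F[0-2] = -3593.4208 N (compression)
  F[1-2] = +748.7260 N (tension)
  F[1-3] = -391.3217 N (compression)
  F[2-3] = +772.1139 N (tension)
  F[2-4] = +212.2807 N (tension)
  F[3-4] = -809.8774 N (compression)
  F[3-5] = +0.0000 N (tension)
  F[4-5] = -0.0000 N (compression)
  Rx@0 = +3794.9000 N
  Ry@0 = +694.3486 N
  Ry@4 = +781.5614 N

-391.322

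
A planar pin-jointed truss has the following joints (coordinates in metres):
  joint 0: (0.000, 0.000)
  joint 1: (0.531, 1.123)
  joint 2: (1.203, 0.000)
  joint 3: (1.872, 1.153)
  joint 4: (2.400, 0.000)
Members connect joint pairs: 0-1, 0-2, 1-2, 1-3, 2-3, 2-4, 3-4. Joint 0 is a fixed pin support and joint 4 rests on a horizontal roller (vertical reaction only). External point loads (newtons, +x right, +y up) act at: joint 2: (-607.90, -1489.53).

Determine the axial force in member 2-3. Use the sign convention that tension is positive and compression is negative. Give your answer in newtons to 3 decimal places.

N=5 nodes, M=7 members, R=3 reactions → 2N=10, M+R=10
member 0 (0-1): L=1.2422, (cx,cy)=(0.4275,0.9040)
member 1 (0-2): L=1.2030, (cx,cy)=(1.0000,0.0000)
member 2 (1-2): L=1.3087, (cx,cy)=(0.5135,-0.8581)
member 3 (1-3): L=1.3413, (cx,cy)=(0.9997,0.0224)
member 4 (2-3): L=1.3330, (cx,cy)=(0.5019,0.8649)
member 5 (2-4): L=1.1970, (cx,cy)=(1.0000,0.0000)
member 6 (3-4): L=1.2681, (cx,cy)=(0.4164,-0.9092)
solve A·x = −loads:
  F[0-1] = -821.7657 N (compression)
  F[0-2] = -256.6253 N (compression)
  F[1-2] = +845.2806 N (tension)
  F[1-3] = -785.5094 N (compression)
  F[2-3] = +883.5175 N (tension)
  F[2-4] = +341.9072 N (tension)
  F[3-4] = -821.1896 N (compression)
  Rx@0 = +607.9000 N
  Ry@0 = +742.9031 N
  Ry@4 = +746.6269 N

883.518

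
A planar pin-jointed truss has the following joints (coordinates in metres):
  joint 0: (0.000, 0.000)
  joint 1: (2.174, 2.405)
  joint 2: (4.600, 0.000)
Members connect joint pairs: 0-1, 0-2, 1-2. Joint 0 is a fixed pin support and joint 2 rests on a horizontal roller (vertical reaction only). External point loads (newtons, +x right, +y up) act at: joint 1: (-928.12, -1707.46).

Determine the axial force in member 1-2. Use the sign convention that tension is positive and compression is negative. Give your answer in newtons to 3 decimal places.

-456.965

N=3 nodes, M=3 members, R=3 reactions → 2N=6, M+R=6
member 0 (0-1): L=3.2420, (cx,cy)=(0.6706,0.7418)
member 1 (0-2): L=4.6000, (cx,cy)=(1.0000,0.0000)
member 2 (1-2): L=3.4161, (cx,cy)=(0.7102,-0.7040)
solve A·x = −loads:
  F[0-1] = -1867.9953 N (compression)
  F[0-2] = +324.5243 N (tension)
  F[1-2] = -456.9645 N (compression)
  Rx@0 = +928.1200 N
  Ry@0 = +1385.7449 N
  Ry@2 = +321.7151 N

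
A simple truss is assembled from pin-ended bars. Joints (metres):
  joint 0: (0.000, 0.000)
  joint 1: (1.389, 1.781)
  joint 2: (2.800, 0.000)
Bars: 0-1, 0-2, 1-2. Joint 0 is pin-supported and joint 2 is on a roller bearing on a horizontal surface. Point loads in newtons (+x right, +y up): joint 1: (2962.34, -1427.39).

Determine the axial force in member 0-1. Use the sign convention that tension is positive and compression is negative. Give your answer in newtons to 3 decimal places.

1477.358

N=3 nodes, M=3 members, R=3 reactions → 2N=6, M+R=6
member 0 (0-1): L=2.2586, (cx,cy)=(0.6150,0.7885)
member 1 (0-2): L=2.8000, (cx,cy)=(1.0000,0.0000)
member 2 (1-2): L=2.2722, (cx,cy)=(0.6210,-0.7838)
solve A·x = −loads:
  F[0-1] = +1477.3579 N (tension)
  F[0-2] = +2053.7911 N (tension)
  F[1-2] = -3307.3134 N (compression)
  Rx@0 = -2962.3400 N
  Ry@0 = -1164.9572 N
  Ry@2 = +2592.3472 N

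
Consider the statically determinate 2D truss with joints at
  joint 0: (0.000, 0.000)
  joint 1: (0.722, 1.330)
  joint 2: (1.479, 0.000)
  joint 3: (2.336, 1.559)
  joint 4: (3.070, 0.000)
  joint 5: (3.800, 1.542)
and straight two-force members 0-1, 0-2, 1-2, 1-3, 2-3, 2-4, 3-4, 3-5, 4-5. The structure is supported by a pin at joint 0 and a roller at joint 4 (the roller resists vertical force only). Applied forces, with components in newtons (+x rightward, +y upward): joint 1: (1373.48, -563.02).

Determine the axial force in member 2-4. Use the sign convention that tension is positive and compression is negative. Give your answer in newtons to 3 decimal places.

N=6 nodes, M=9 members, R=3 reactions → 2N=12, M+R=12
member 0 (0-1): L=1.5133, (cx,cy)=(0.4771,0.8789)
member 1 (0-2): L=1.4790, (cx,cy)=(1.0000,0.0000)
member 2 (1-2): L=1.5303, (cx,cy)=(0.4947,-0.8691)
member 3 (1-3): L=1.6302, (cx,cy)=(0.9901,0.1405)
member 4 (2-3): L=1.7790, (cx,cy)=(0.4817,0.8763)
member 5 (2-4): L=1.5910, (cx,cy)=(1.0000,0.0000)
member 6 (3-4): L=1.7231, (cx,cy)=(0.4260,-0.9047)
member 7 (3-5): L=1.4641, (cx,cy)=(0.9999,-0.0116)
member 8 (4-5): L=1.7061, (cx,cy)=(0.4279,0.9038)
solve A·x = −loads:
  F[0-1] = +187.0802 N (tension)
  F[0-2] = +1284.2255 N (tension)
  F[1-2] = -968.4607 N (compression)
  F[1-3] = -813.2304 N (compression)
  F[2-3] = +960.4635 N (tension)
  F[2-4] = +342.4876 N (tension)
  F[3-4] = -804.0280 N (compression)
  F[3-5] = -0.0000 N (compression)
  F[4-5] = +0.0000 N (tension)
  Rx@0 = -1373.4800 N
  Ry@0 = -164.4161 N
  Ry@4 = +727.4361 N

342.488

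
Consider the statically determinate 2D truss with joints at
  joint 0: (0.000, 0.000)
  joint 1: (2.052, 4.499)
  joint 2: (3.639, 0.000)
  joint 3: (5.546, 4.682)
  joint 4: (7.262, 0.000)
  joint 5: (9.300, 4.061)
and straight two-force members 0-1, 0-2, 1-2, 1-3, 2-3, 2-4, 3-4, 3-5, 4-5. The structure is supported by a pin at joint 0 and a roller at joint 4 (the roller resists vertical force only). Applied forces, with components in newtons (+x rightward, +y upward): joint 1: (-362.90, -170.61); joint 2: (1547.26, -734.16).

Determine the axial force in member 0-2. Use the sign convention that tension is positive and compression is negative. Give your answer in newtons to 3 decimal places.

N=6 nodes, M=9 members, R=3 reactions → 2N=12, M+R=12
member 0 (0-1): L=4.9449, (cx,cy)=(0.4150,0.9098)
member 1 (0-2): L=3.6390, (cx,cy)=(1.0000,0.0000)
member 2 (1-2): L=4.7707, (cx,cy)=(0.3327,-0.9430)
member 3 (1-3): L=3.4988, (cx,cy)=(0.9986,0.0523)
member 4 (2-3): L=5.0555, (cx,cy)=(0.3772,0.9261)
member 5 (2-4): L=3.6230, (cx,cy)=(1.0000,0.0000)
member 6 (3-4): L=4.9866, (cx,cy)=(0.3441,-0.9389)
member 7 (3-5): L=3.8050, (cx,cy)=(0.9866,-0.1632)
member 8 (4-5): L=4.5437, (cx,cy)=(0.4485,0.8938)
solve A·x = −loads:
  F[0-1] = -784.2088 N (compression)
  F[0-2] = +1509.7877 N (tension)
  F[1-2] = +567.2748 N (tension)
  F[1-3] = -151.4421 N (compression)
  F[2-3] = +215.0814 N (tension)
  F[2-4] = +70.1029 N (tension)
  F[3-4] = -203.7134 N (compression)
  F[3-5] = -0.0000 N (compression)
  F[4-5] = +0.0000 N (tension)
  Rx@0 = -1184.3600 N
  Ry@0 = +713.4986 N
  Ry@4 = +191.2714 N

1509.788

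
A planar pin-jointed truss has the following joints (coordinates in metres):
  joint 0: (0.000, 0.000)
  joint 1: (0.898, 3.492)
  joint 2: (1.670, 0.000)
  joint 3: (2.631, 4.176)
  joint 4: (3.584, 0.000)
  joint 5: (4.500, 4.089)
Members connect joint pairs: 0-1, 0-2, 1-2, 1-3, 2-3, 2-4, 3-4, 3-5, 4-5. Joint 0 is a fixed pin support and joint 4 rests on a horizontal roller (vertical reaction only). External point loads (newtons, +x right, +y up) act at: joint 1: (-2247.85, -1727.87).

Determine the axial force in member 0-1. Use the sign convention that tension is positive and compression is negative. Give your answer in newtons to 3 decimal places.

N=6 nodes, M=9 members, R=3 reactions → 2N=12, M+R=12
member 0 (0-1): L=3.6056, (cx,cy)=(0.2491,0.9685)
member 1 (0-2): L=1.6700, (cx,cy)=(1.0000,0.0000)
member 2 (1-2): L=3.5763, (cx,cy)=(0.2159,-0.9764)
member 3 (1-3): L=1.8631, (cx,cy)=(0.9302,0.3671)
member 4 (2-3): L=4.2851, (cx,cy)=(0.2243,0.9745)
member 5 (2-4): L=1.9140, (cx,cy)=(1.0000,0.0000)
member 6 (3-4): L=4.2834, (cx,cy)=(0.2225,-0.9749)
member 7 (3-5): L=1.8710, (cx,cy)=(0.9989,-0.0465)
member 8 (4-5): L=4.1903, (cx,cy)=(0.2186,0.9758)
solve A·x = −loads:
  F[0-1] = -3598.4780 N (compression)
  F[0-2] = -1351.6278 N (compression)
  F[1-2] = +2157.7266 N (tension)
  F[1-3] = +952.3545 N (tension)
  F[2-3] = -2161.9216 N (compression)
  F[2-4] = -401.0124 N (compression)
  F[3-4] = +1802.3933 N (tension)
  F[3-5] = -0.0000 N (tension)
  F[4-5] = +0.0000 N (tension)
  Rx@0 = +2247.8500 N
  Ry@0 = +3485.0868 N
  Ry@4 = -1757.2168 N

-3598.478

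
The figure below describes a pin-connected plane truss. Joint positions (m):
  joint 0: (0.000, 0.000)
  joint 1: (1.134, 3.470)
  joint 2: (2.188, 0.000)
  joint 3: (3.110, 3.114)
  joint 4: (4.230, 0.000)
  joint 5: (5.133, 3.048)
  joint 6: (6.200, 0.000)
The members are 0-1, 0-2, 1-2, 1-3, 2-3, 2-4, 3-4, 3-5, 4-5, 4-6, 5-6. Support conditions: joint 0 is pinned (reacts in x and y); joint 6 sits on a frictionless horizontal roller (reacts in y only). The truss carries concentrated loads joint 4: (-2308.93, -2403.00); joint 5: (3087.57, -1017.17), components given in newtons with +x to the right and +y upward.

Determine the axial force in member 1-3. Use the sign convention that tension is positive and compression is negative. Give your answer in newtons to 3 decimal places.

N=7 nodes, M=11 members, R=3 reactions → 2N=14, M+R=14
member 0 (0-1): L=3.6506, (cx,cy)=(0.3106,0.9505)
member 1 (0-2): L=2.1880, (cx,cy)=(1.0000,0.0000)
member 2 (1-2): L=3.6265, (cx,cy)=(0.2906,-0.9568)
member 3 (1-3): L=2.0078, (cx,cy)=(0.9842,-0.1773)
member 4 (2-3): L=3.2476, (cx,cy)=(0.2839,0.9589)
member 5 (2-4): L=2.0420, (cx,cy)=(1.0000,0.0000)
member 6 (3-4): L=3.3093, (cx,cy)=(0.3384,-0.9410)
member 7 (3-5): L=2.0241, (cx,cy)=(0.9995,-0.0326)
member 8 (4-5): L=3.1789, (cx,cy)=(0.2841,0.9588)
member 9 (4-6): L=1.9700, (cx,cy)=(1.0000,0.0000)
member 10 (5-6): L=3.2294, (cx,cy)=(0.3304,-0.9438)
solve A·x = −loads:
  F[0-1] = +609.4537 N (tension)
  F[0-2] = +589.3229 N (tension)
  F[1-2] = -678.1979 N (compression)
  F[1-3] = +392.6464 N (tension)
  F[2-3] = +676.7691 N (tension)
  F[2-4] = +200.0804 N (tension)
  F[3-4] = -643.2407 N (compression)
  F[3-5] = +796.6824 N (tension)
  F[4-5] = +3137.5235 N (tension)
  F[4-6] = +1400.0782 N (tension)
  F[5-6] = -4237.4531 N (compression)
  Rx@0 = -778.6400 N
  Ry@0 = -579.3037 N
  Ry@6 = +3999.4737 N

392.646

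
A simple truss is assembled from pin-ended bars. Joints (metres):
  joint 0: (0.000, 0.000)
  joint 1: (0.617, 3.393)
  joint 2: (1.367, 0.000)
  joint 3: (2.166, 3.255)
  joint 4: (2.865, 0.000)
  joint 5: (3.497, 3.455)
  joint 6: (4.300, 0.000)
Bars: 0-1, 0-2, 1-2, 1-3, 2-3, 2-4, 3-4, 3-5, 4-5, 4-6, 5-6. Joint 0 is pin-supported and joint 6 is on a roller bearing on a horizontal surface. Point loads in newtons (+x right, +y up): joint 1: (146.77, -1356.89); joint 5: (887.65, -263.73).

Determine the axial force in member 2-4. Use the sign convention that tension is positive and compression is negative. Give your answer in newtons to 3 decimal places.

649.394

N=7 nodes, M=11 members, R=3 reactions → 2N=14, M+R=14
member 0 (0-1): L=3.4486, (cx,cy)=(0.1789,0.9839)
member 1 (0-2): L=1.3670, (cx,cy)=(1.0000,0.0000)
member 2 (1-2): L=3.4749, (cx,cy)=(0.2158,-0.9764)
member 3 (1-3): L=1.5551, (cx,cy)=(0.9961,-0.0887)
member 4 (2-3): L=3.3516, (cx,cy)=(0.2384,0.9712)
member 5 (2-4): L=1.4980, (cx,cy)=(1.0000,0.0000)
member 6 (3-4): L=3.3292, (cx,cy)=(0.2100,-0.9777)
member 7 (3-5): L=1.3459, (cx,cy)=(0.9889,0.1486)
member 8 (4-5): L=3.5123, (cx,cy)=(0.1799,0.9837)
member 9 (4-6): L=1.4350, (cx,cy)=(1.0000,0.0000)
member 10 (5-6): L=3.5471, (cx,cy)=(0.2264,-0.9740)
solve A·x = −loads:
  F[0-1] = -388.6852 N (compression)
  F[0-2] = +1103.9600 N (tension)
  F[1-2] = -997.9142 N (compression)
  F[1-3] = -0.9305 N (compression)
  F[2-3] = +1003.3201 N (tension)
  F[2-4] = +649.3939 N (tension)
  F[3-4] = -930.0634 N (compression)
  F[3-5] = +438.3991 N (tension)
  F[4-5] = +924.4207 N (tension)
  F[4-6] = +287.7799 N (tension)
  F[5-6] = -1271.2087 N (compression)
  Rx@0 = -1034.4200 N
  Ry@0 = +382.4139 N
  Ry@6 = +1238.2061 N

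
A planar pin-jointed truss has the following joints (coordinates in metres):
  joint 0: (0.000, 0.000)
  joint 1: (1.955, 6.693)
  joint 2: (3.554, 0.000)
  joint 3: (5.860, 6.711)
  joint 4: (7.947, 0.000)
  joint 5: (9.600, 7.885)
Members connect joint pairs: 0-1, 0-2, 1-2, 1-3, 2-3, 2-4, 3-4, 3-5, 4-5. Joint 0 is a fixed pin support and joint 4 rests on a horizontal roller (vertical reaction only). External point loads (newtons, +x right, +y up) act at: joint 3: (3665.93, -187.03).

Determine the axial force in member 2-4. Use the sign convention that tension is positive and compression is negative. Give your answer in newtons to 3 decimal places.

1005.616

N=6 nodes, M=9 members, R=3 reactions → 2N=12, M+R=12
member 0 (0-1): L=6.9727, (cx,cy)=(0.2804,0.9599)
member 1 (0-2): L=3.5540, (cx,cy)=(1.0000,0.0000)
member 2 (1-2): L=6.8814, (cx,cy)=(0.2324,-0.9726)
member 3 (1-3): L=3.9050, (cx,cy)=(1.0000,0.0046)
member 4 (2-3): L=7.0961, (cx,cy)=(0.3250,0.9457)
member 5 (2-4): L=4.3930, (cx,cy)=(1.0000,0.0000)
member 6 (3-4): L=7.0280, (cx,cy)=(0.2970,-0.9549)
member 7 (3-5): L=3.9199, (cx,cy)=(0.9541,0.2995)
member 8 (4-5): L=8.0564, (cx,cy)=(0.2052,0.9787)
solve A·x = −loads:
  F[0-1] = +3173.9601 N (tension)
  F[0-2] = +2776.0152 N (tension)
  F[1-2] = -3124.7303 N (compression)
  F[1-3] = +1616.0163 N (tension)
  F[2-3] = +3213.6170 N (tension)
  F[2-4] = +1005.6161 N (tension)
  F[3-4] = -3386.4358 N (compression)
  F[3-5] = -0.0000 N (compression)
  F[4-5] = +0.0000 N (tension)
  Rx@0 = -3665.9300 N
  Ry@0 = -3046.6496 N
  Ry@4 = +3233.6796 N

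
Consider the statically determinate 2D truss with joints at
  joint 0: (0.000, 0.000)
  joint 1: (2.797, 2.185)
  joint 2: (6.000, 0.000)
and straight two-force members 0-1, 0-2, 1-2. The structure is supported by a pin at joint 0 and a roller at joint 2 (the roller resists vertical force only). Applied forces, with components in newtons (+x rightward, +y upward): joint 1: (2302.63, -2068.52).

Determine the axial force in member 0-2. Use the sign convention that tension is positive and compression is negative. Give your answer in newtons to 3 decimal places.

2642.755

N=3 nodes, M=3 members, R=3 reactions → 2N=6, M+R=6
member 0 (0-1): L=3.5493, (cx,cy)=(0.7880,0.6156)
member 1 (0-2): L=6.0000, (cx,cy)=(1.0000,0.0000)
member 2 (1-2): L=3.8773, (cx,cy)=(0.8261,-0.5635)
solve A·x = −loads:
  F[0-1] = -431.6060 N (compression)
  F[0-2] = +2642.7552 N (tension)
  F[1-2] = -3199.1095 N (compression)
  Rx@0 = -2302.6300 N
  Ry@0 = +265.7038 N
  Ry@2 = +1802.8162 N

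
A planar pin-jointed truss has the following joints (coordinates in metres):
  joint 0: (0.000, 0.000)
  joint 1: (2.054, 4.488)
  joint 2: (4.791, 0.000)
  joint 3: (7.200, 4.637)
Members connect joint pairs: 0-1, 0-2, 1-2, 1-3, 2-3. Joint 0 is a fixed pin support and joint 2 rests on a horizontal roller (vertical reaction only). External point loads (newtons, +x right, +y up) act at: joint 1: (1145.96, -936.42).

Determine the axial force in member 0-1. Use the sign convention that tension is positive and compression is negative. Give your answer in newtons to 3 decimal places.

592.248

N=4 nodes, M=5 members, R=3 reactions → 2N=8, M+R=8
member 0 (0-1): L=4.9357, (cx,cy)=(0.4162,0.9093)
member 1 (0-2): L=4.7910, (cx,cy)=(1.0000,0.0000)
member 2 (1-2): L=5.2567, (cx,cy)=(0.5207,-0.8538)
member 3 (1-3): L=5.1482, (cx,cy)=(0.9996,0.0289)
member 4 (2-3): L=5.2254, (cx,cy)=(0.4610,0.8874)
solve A·x = −loads:
  F[0-1] = +592.2477 N (tension)
  F[0-2] = +899.4947 N (tension)
  F[1-2] = -1727.5885 N (compression)
  F[1-3] = +0.0000 N (tension)
  F[2-3] = +0.0000 N (tension)
  Rx@0 = -1145.9600 N
  Ry@0 = -538.5279 N
  Ry@2 = +1474.9479 N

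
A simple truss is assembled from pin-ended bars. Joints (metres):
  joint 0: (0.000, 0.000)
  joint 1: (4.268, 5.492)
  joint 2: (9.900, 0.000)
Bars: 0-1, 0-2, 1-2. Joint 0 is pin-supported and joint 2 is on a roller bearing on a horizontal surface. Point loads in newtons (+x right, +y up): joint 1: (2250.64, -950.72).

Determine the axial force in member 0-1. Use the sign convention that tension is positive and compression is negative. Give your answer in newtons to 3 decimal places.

896.255

N=3 nodes, M=3 members, R=3 reactions → 2N=6, M+R=6
member 0 (0-1): L=6.9554, (cx,cy)=(0.6136,0.7896)
member 1 (0-2): L=9.9000, (cx,cy)=(1.0000,0.0000)
member 2 (1-2): L=7.8665, (cx,cy)=(0.7159,-0.6982)
solve A·x = −loads:
  F[0-1] = +896.2550 N (tension)
  F[0-2] = +1700.6782 N (tension)
  F[1-2] = -2375.4171 N (compression)
  Rx@0 = -2250.6400 N
  Ry@0 = -707.6828 N
  Ry@2 = +1658.4028 N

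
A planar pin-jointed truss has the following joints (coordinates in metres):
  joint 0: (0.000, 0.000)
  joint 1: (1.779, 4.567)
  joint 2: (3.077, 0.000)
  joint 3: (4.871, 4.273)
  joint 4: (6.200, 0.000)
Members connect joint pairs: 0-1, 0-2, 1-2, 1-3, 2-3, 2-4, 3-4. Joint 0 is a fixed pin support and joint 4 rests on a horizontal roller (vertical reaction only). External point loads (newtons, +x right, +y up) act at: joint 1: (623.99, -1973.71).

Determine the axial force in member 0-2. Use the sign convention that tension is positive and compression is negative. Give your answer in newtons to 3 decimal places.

N=5 nodes, M=7 members, R=3 reactions → 2N=10, M+R=10
member 0 (0-1): L=4.9013, (cx,cy)=(0.3630,0.9318)
member 1 (0-2): L=3.0770, (cx,cy)=(1.0000,0.0000)
member 2 (1-2): L=4.7479, (cx,cy)=(0.2734,-0.9619)
member 3 (1-3): L=3.1059, (cx,cy)=(0.9955,-0.0947)
member 4 (2-3): L=4.6343, (cx,cy)=(0.3871,0.9220)
member 5 (2-4): L=3.1230, (cx,cy)=(1.0000,0.0000)
member 6 (3-4): L=4.4749, (cx,cy)=(0.2970,-0.9549)
solve A·x = −loads:
  F[0-1] = -1017.1087 N (compression)
  F[0-2] = +993.1679 N (tension)
  F[1-2] = -995.3224 N (compression)
  F[1-3] = -724.3133 N (compression)
  F[2-3] = +1038.3632 N (tension)
  F[2-4] = +319.0989 N (tension)
  F[3-4] = -1074.4447 N (compression)
  Rx@0 = -623.9900 N
  Ry@0 = +947.7435 N
  Ry@4 = +1025.9665 N

993.168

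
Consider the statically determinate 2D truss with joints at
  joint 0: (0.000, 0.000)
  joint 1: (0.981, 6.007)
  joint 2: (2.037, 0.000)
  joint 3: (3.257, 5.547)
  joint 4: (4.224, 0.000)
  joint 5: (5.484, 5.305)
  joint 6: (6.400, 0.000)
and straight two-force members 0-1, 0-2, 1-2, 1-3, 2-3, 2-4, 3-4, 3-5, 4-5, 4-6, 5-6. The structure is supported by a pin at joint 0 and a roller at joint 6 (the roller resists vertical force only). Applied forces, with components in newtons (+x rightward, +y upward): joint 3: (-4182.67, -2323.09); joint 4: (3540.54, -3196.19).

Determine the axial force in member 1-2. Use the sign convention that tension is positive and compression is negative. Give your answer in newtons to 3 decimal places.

6364.786

N=7 nodes, M=11 members, R=3 reactions → 2N=14, M+R=14
member 0 (0-1): L=6.0866, (cx,cy)=(0.1612,0.9869)
member 1 (0-2): L=2.0370, (cx,cy)=(1.0000,0.0000)
member 2 (1-2): L=6.0991, (cx,cy)=(0.1731,-0.9849)
member 3 (1-3): L=2.3220, (cx,cy)=(0.9802,-0.1981)
member 4 (2-3): L=5.6796, (cx,cy)=(0.2148,0.9767)
member 5 (2-4): L=2.1870, (cx,cy)=(1.0000,0.0000)
member 6 (3-4): L=5.6307, (cx,cy)=(0.1717,-0.9851)
member 7 (3-5): L=2.2401, (cx,cy)=(0.9941,-0.1080)
member 8 (4-5): L=5.4526, (cx,cy)=(0.2311,0.9729)
member 9 (4-6): L=2.1760, (cx,cy)=(1.0000,0.0000)
member 10 (5-6): L=5.3835, (cx,cy)=(0.1701,-0.9854)
solve A·x = −loads:
  F[0-1] = -5930.2910 N (compression)
  F[0-2] = +313.6808 N (tension)
  F[1-2] = +6364.7856 N (tension)
  F[1-3] = -2099.4174 N (compression)
  F[2-3] = -6418.4864 N (compression)
  F[2-4] = +2794.4002 N (tension)
  F[3-4] = +3568.1922 N (tension)
  F[3-5] = +134.1292 N (tension)
  F[4-5] = -327.8620 N (compression)
  F[4-6] = -57.5808 N (compression)
  F[5-6] = +338.4127 N (tension)
  Rx@0 = +642.1300 N
  Ry@0 = +5852.7581 N
  Ry@6 = -333.4781 N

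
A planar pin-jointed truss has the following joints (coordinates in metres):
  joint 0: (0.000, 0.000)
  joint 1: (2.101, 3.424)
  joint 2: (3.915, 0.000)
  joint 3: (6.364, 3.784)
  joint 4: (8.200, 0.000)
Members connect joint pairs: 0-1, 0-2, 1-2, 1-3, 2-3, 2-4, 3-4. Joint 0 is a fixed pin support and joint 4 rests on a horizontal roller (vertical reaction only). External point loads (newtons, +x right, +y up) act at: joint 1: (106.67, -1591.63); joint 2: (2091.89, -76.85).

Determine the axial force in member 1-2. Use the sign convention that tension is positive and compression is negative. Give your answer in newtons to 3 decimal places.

N=5 nodes, M=7 members, R=3 reactions → 2N=10, M+R=10
member 0 (0-1): L=4.0172, (cx,cy)=(0.5230,0.8523)
member 1 (0-2): L=3.9150, (cx,cy)=(1.0000,0.0000)
member 2 (1-2): L=3.8748, (cx,cy)=(0.4681,-0.8836)
member 3 (1-3): L=4.2782, (cx,cy)=(0.9965,0.0841)
member 4 (2-3): L=4.5074, (cx,cy)=(0.5433,0.8395)
member 5 (2-4): L=4.2850, (cx,cy)=(1.0000,0.0000)
member 6 (3-4): L=4.2059, (cx,cy)=(0.4365,-0.8997)
solve A·x = −loads:
  F[0-1] = -1383.7798 N (compression)
  F[0-2] = +2922.2765 N (tension)
  F[1-2] = -522.4455 N (compression)
  F[1-3] = -587.8895 N (compression)
  F[2-3] = +641.4511 N (tension)
  F[2-4] = +237.2822 N (tension)
  F[3-4] = -543.5642 N (compression)
  Rx@0 = -2198.5600 N
  Ry@0 = +1179.4409 N
  Ry@4 = +489.0391 N

-522.445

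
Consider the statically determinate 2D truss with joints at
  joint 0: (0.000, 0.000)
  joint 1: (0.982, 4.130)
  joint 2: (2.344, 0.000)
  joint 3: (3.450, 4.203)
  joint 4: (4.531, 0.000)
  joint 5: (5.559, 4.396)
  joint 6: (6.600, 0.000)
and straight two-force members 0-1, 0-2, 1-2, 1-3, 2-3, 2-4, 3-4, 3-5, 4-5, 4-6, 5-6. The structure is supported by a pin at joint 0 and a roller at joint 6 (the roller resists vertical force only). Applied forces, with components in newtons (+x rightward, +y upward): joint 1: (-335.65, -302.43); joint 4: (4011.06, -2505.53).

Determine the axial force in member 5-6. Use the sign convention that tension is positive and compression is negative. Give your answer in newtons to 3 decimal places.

N=7 nodes, M=11 members, R=3 reactions → 2N=14, M+R=14
member 0 (0-1): L=4.2451, (cx,cy)=(0.2313,0.9729)
member 1 (0-2): L=2.3440, (cx,cy)=(1.0000,0.0000)
member 2 (1-2): L=4.3488, (cx,cy)=(0.3132,-0.9497)
member 3 (1-3): L=2.4691, (cx,cy)=(0.9996,0.0296)
member 4 (2-3): L=4.3461, (cx,cy)=(0.2545,0.9671)
member 5 (2-4): L=2.1870, (cx,cy)=(1.0000,0.0000)
member 6 (3-4): L=4.3398, (cx,cy)=(0.2491,-0.9685)
member 7 (3-5): L=2.1178, (cx,cy)=(0.9958,0.0911)
member 8 (4-5): L=4.5146, (cx,cy)=(0.2277,0.9737)
member 9 (4-6): L=2.0690, (cx,cy)=(1.0000,0.0000)
member 10 (5-6): L=4.5176, (cx,cy)=(0.2304,-0.9731)
solve A·x = −loads:
  F[0-1] = -1287.8436 N (compression)
  F[0-2] = +3973.3182 N (tension)
  F[1-2] = +992.3309 N (tension)
  F[1-3] = -273.1665 N (compression)
  F[2-3] = -974.4896 N (compression)
  F[2-4] = +4532.0972 N (tension)
  F[3-4] = +910.7480 N (tension)
  F[3-5] = -751.0209 N (compression)
  F[4-5] = +1667.2882 N (tension)
  F[4-6] = +368.2447 N (tension)
  F[5-6] = -1598.0533 N (compression)
  Rx@0 = -3675.4100 N
  Ry@0 = +1252.9133 N
  Ry@6 = +1555.0467 N

-1598.053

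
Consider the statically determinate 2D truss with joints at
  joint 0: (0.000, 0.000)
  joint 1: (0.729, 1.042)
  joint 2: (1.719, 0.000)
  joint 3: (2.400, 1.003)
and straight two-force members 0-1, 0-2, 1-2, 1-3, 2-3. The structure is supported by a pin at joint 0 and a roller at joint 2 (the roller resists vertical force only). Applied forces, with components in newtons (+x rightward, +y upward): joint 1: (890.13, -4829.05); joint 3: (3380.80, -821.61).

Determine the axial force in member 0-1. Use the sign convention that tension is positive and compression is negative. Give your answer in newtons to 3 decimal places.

N=4 nodes, M=5 members, R=3 reactions → 2N=8, M+R=8
member 0 (0-1): L=1.2717, (cx,cy)=(0.5733,0.8194)
member 1 (0-2): L=1.7190, (cx,cy)=(1.0000,0.0000)
member 2 (1-2): L=1.4373, (cx,cy)=(0.6888,-0.7250)
member 3 (1-3): L=1.6715, (cx,cy)=(0.9997,-0.0233)
member 4 (2-3): L=1.2123, (cx,cy)=(0.5617,0.8273)
solve A·x = −loads:
  F[0-1] = +69.0194 N (tension)
  F[0-2] = +4231.3645 N (tension)
  F[1-2] = -6863.9127 N (compression)
  F[1-3] = +3878.2585 N (tension)
  F[2-3] = -883.7139 N (compression)
  Rx@0 = -4270.9300 N
  Ry@0 = -56.5531 N
  Ry@2 = +5707.2131 N

69.019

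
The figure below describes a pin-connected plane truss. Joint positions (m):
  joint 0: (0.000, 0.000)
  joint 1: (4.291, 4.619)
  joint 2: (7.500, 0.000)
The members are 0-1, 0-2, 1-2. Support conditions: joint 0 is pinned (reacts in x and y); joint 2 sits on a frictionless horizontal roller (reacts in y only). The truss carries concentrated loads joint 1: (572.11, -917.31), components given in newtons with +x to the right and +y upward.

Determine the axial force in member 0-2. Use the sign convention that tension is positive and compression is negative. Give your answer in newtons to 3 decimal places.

N=3 nodes, M=3 members, R=3 reactions → 2N=6, M+R=6
member 0 (0-1): L=6.3046, (cx,cy)=(0.6806,0.7326)
member 1 (0-2): L=7.5000, (cx,cy)=(1.0000,0.0000)
member 2 (1-2): L=5.6243, (cx,cy)=(0.5706,-0.8213)
solve A·x = −loads:
  F[0-1] = -54.7920 N (compression)
  F[0-2] = +609.4023 N (tension)
  F[1-2] = -1068.0793 N (compression)
  Rx@0 = -572.1100 N
  Ry@0 = +40.1429 N
  Ry@2 = +877.1671 N

609.402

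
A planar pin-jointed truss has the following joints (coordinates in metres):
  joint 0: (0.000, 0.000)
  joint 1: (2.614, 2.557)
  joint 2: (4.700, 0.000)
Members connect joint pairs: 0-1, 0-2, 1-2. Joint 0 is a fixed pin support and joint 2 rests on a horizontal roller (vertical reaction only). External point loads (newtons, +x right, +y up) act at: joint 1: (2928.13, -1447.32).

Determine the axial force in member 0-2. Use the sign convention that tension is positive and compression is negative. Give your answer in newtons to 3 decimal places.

N=3 nodes, M=3 members, R=3 reactions → 2N=6, M+R=6
member 0 (0-1): L=3.6567, (cx,cy)=(0.7149,0.6993)
member 1 (0-2): L=4.7000, (cx,cy)=(1.0000,0.0000)
member 2 (1-2): L=3.2999, (cx,cy)=(0.6321,-0.7749)
solve A·x = −loads:
  F[0-1] = +1359.5089 N (tension)
  F[0-2] = +1956.2745 N (tension)
  F[1-2] = -3094.7270 N (compression)
  Rx@0 = -2928.1300 N
  Ry@0 = -950.6636 N
  Ry@2 = +2397.9836 N

1956.274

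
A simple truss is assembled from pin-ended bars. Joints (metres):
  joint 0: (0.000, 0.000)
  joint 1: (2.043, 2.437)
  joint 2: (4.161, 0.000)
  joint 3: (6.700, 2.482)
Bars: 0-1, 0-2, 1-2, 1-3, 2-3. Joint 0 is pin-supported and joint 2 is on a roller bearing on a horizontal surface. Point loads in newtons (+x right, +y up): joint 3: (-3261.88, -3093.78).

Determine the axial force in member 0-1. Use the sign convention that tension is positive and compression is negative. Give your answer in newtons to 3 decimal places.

-75.541

N=4 nodes, M=5 members, R=3 reactions → 2N=8, M+R=8
member 0 (0-1): L=3.1801, (cx,cy)=(0.6424,0.7663)
member 1 (0-2): L=4.1610, (cx,cy)=(1.0000,0.0000)
member 2 (1-2): L=3.2288, (cx,cy)=(0.6560,-0.7548)
member 3 (1-3): L=4.6572, (cx,cy)=(1.0000,0.0097)
member 4 (2-3): L=3.5506, (cx,cy)=(0.7151,0.6990)
solve A·x = −loads:
  F[0-1] = -75.5408 N (compression)
  F[0-2] = -3213.3496 N (compression)
  F[1-2] = +75.4426 N (tension)
  F[1-3] = -98.0237 N (compression)
  F[2-3] = -4424.4356 N (compression)
  Rx@0 = +3261.8800 N
  Ry@0 = +57.8896 N
  Ry@2 = +3035.8904 N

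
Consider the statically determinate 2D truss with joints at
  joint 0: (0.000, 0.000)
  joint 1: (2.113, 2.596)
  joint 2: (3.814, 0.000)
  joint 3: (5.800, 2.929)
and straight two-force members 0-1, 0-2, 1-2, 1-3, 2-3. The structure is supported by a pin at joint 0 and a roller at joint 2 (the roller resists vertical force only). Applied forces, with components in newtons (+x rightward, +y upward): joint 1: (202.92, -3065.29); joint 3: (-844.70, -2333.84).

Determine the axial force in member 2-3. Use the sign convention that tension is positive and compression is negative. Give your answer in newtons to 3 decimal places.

N=4 nodes, M=5 members, R=3 reactions → 2N=8, M+R=8
member 0 (0-1): L=3.3472, (cx,cy)=(0.6313,0.7756)
member 1 (0-2): L=3.8140, (cx,cy)=(1.0000,0.0000)
member 2 (1-2): L=3.1036, (cx,cy)=(0.5481,-0.8364)
member 3 (1-3): L=3.7020, (cx,cy)=(0.9959,0.0900)
member 4 (2-3): L=3.5388, (cx,cy)=(0.5612,0.8277)
solve A·x = −loads:
  F[0-1] = -854.0881 N (compression)
  F[0-2] = -102.6222 N (compression)
  F[1-2] = -2787.9134 N (compression)
  F[1-3] = +789.0791 N (tension)
  F[2-3] = -2905.5025 N (compression)
  Rx@0 = +641.7800 N
  Ry@0 = +662.4012 N
  Ry@2 = +4736.7288 N

-2905.502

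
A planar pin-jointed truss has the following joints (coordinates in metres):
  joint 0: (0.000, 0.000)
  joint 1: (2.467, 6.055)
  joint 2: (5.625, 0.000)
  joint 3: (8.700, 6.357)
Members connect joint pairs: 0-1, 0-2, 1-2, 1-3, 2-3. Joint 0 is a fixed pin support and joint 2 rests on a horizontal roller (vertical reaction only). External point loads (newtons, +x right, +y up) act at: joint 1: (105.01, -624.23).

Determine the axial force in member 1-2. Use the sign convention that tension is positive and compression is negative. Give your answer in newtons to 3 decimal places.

-436.260

N=4 nodes, M=5 members, R=3 reactions → 2N=8, M+R=8
member 0 (0-1): L=6.5383, (cx,cy)=(0.3773,0.9261)
member 1 (0-2): L=5.6250, (cx,cy)=(1.0000,0.0000)
member 2 (1-2): L=6.8291, (cx,cy)=(0.4624,-0.8867)
member 3 (1-3): L=6.2403, (cx,cy)=(0.9988,0.0484)
member 4 (2-3): L=7.0617, (cx,cy)=(0.4354,0.9002)
solve A·x = −loads:
  F[0-1] = -256.3688 N (compression)
  F[0-2] = +201.7421 N (tension)
  F[1-2] = -436.2597 N (compression)
  F[1-3] = +0.0000 N (tension)
  F[2-3] = +0.0000 N (tension)
  Rx@0 = -105.0100 N
  Ry@0 = +237.4192 N
  Ry@2 = +386.8108 N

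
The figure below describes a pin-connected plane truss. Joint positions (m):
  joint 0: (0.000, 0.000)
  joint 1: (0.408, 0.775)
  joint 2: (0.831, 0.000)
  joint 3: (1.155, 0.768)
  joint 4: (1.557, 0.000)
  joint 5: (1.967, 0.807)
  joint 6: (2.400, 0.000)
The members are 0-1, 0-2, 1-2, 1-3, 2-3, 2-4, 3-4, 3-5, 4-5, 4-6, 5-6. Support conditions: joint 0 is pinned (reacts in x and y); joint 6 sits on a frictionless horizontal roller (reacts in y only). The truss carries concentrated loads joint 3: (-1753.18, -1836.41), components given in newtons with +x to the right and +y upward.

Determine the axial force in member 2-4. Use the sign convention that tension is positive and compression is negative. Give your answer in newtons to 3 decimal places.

N=7 nodes, M=11 members, R=3 reactions → 2N=14, M+R=14
member 0 (0-1): L=0.8758, (cx,cy)=(0.4658,0.8849)
member 1 (0-2): L=0.8310, (cx,cy)=(1.0000,0.0000)
member 2 (1-2): L=0.8829, (cx,cy)=(0.4791,-0.8778)
member 3 (1-3): L=0.7470, (cx,cy)=(1.0000,-0.0094)
member 4 (2-3): L=0.8335, (cx,cy)=(0.3887,0.9214)
member 5 (2-4): L=0.7260, (cx,cy)=(1.0000,0.0000)
member 6 (3-4): L=0.8668, (cx,cy)=(0.4637,-0.8860)
member 7 (3-5): L=0.8129, (cx,cy)=(0.9988,0.0480)
member 8 (4-5): L=0.9052, (cx,cy)=(0.4529,0.8915)
member 9 (4-6): L=0.8430, (cx,cy)=(1.0000,0.0000)
member 10 (5-6): L=0.9158, (cx,cy)=(0.4728,-0.8812)
solve A·x = −loads:
  F[0-1] = -1710.5988 N (compression)
  F[0-2] = -956.3137 N (compression)
  F[1-2] = +1741.8573 N (tension)
  F[1-3] = -1631.4446 N (compression)
  F[2-3] = -1659.4335 N (compression)
  F[2-4] = +523.2156 N (tension)
  F[3-4] = -383.0312 N (compression)
  F[3-5] = -345.9839 N (compression)
  F[4-5] = +380.6385 N (tension)
  F[4-6] = +173.1757 N (tension)
  F[5-6] = -366.2792 N (compression)
  Rx@0 = +1753.1800 N
  Ry@0 = +1513.6553 N
  Ry@6 = +322.7547 N

523.216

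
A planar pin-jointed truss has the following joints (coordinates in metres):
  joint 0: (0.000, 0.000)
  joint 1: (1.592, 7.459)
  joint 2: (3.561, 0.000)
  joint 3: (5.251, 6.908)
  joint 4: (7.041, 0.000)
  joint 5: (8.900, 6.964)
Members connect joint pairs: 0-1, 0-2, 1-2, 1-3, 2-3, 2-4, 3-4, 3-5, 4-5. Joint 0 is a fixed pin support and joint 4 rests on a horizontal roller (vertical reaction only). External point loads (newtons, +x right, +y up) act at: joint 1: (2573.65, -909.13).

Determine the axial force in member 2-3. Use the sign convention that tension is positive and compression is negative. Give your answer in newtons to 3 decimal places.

2797.617

N=6 nodes, M=9 members, R=3 reactions → 2N=12, M+R=12
member 0 (0-1): L=7.6270, (cx,cy)=(0.2087,0.9780)
member 1 (0-2): L=3.5610, (cx,cy)=(1.0000,0.0000)
member 2 (1-2): L=7.7145, (cx,cy)=(0.2552,-0.9669)
member 3 (1-3): L=3.7003, (cx,cy)=(0.9889,-0.1489)
member 4 (2-3): L=7.1117, (cx,cy)=(0.2376,0.9714)
member 5 (2-4): L=3.4800, (cx,cy)=(1.0000,0.0000)
member 6 (3-4): L=7.1361, (cx,cy)=(0.2508,-0.9680)
member 7 (3-5): L=3.6494, (cx,cy)=(0.9999,0.0153)
member 8 (4-5): L=7.2079, (cx,cy)=(0.2579,0.9662)
solve A·x = −loads:
  F[0-1] = +2068.4285 N (tension)
  F[0-2] = +2141.9026 N (tension)
  F[1-2] = -2810.5643 N (compression)
  F[1-3] = -1440.6142 N (compression)
  F[2-3] = +2797.6166 N (tension)
  F[2-4] = +759.7386 N (tension)
  F[3-4] = -3028.8296 N (compression)
  F[3-5] = -0.0000 N (tension)
  F[4-5] = -0.0000 N (tension)
  Rx@0 = -2573.6500 N
  Ry@0 = -2022.8669 N
  Ry@4 = +2931.9969 N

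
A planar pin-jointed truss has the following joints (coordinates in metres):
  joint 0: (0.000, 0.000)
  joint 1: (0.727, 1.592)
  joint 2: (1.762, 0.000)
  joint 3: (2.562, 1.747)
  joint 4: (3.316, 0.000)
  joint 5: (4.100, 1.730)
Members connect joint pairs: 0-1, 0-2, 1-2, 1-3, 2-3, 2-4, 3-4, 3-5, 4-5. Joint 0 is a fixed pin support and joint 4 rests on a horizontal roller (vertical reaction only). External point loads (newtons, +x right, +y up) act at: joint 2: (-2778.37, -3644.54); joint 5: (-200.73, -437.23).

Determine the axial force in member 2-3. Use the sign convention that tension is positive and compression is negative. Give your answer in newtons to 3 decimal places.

2295.092

N=6 nodes, M=9 members, R=3 reactions → 2N=12, M+R=12
member 0 (0-1): L=1.7501, (cx,cy)=(0.4154,0.9096)
member 1 (0-2): L=1.7620, (cx,cy)=(1.0000,0.0000)
member 2 (1-2): L=1.8989, (cx,cy)=(0.5451,-0.8384)
member 3 (1-3): L=1.8415, (cx,cy)=(0.9965,0.0842)
member 4 (2-3): L=1.9215, (cx,cy)=(0.4164,0.9092)
member 5 (2-4): L=1.5540, (cx,cy)=(1.0000,0.0000)
member 6 (3-4): L=1.9028, (cx,cy)=(0.3963,-0.9181)
member 7 (3-5): L=1.5381, (cx,cy)=(0.9999,-0.0111)
member 8 (4-5): L=1.8994, (cx,cy)=(0.4128,0.9108)
solve A·x = −loads:
  F[0-1] = -1879.1097 N (compression)
  F[0-2] = -2198.5270 N (compression)
  F[1-2] = +1858.1119 N (tension)
  F[1-3] = -1799.7464 N (compression)
  F[2-3] = +2295.0916 N (tension)
  F[2-4] = +637.0685 N (tension)
  F[3-4] = -2107.7440 N (compression)
  F[3-5] = -2.5737 N (compression)
  F[4-5] = -480.0635 N (compression)
  Rx@0 = +2979.1000 N
  Ry@0 = +1709.3154 N
  Ry@4 = +2372.4546 N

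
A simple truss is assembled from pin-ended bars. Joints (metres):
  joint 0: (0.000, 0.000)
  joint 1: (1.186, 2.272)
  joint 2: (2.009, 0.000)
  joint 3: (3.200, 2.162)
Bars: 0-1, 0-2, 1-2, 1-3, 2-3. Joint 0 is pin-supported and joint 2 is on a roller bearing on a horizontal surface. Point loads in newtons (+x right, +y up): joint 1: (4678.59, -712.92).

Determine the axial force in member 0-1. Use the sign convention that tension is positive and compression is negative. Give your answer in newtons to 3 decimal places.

5639.128

N=4 nodes, M=5 members, R=3 reactions → 2N=8, M+R=8
member 0 (0-1): L=2.5629, (cx,cy)=(0.4628,0.8865)
member 1 (0-2): L=2.0090, (cx,cy)=(1.0000,0.0000)
member 2 (1-2): L=2.4165, (cx,cy)=(0.3406,-0.9402)
member 3 (1-3): L=2.0170, (cx,cy)=(0.9985,-0.0545)
member 4 (2-3): L=2.4683, (cx,cy)=(0.4825,0.8759)
solve A·x = −loads:
  F[0-1] = +5639.1280 N (tension)
  F[0-2] = +2069.0684 N (tension)
  F[1-2] = -6075.1344 N (compression)
  F[1-3] = -0.0000 N (tension)
  F[2-3] = +0.0000 N (tension)
  Rx@0 = -4678.5900 N
  Ry@0 = -4999.0161 N
  Ry@2 = +5711.9361 N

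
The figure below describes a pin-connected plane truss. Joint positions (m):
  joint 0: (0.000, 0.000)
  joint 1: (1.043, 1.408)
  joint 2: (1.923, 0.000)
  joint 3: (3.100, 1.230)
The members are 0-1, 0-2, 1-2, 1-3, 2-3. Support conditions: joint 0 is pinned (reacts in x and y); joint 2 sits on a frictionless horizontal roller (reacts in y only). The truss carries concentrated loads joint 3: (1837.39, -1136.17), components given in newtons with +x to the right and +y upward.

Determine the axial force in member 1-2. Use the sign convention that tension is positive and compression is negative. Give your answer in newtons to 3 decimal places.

-2481.579

N=4 nodes, M=5 members, R=3 reactions → 2N=8, M+R=8
member 0 (0-1): L=1.7522, (cx,cy)=(0.5952,0.8035)
member 1 (0-2): L=1.9230, (cx,cy)=(1.0000,0.0000)
member 2 (1-2): L=1.6604, (cx,cy)=(0.5300,-0.8480)
member 3 (1-3): L=2.0647, (cx,cy)=(0.9963,-0.0862)
member 4 (2-3): L=1.7024, (cx,cy)=(0.6914,0.7225)
solve A·x = −loads:
  F[0-1] = +2327.9917 N (tension)
  F[0-2] = +451.6734 N (tension)
  F[1-2] = -2481.5786 N (compression)
  F[1-3] = +2711.0442 N (tension)
  F[2-3] = -1249.0583 N (compression)
  Rx@0 = -1837.3900 N
  Ry@0 = -1870.6510 N
  Ry@2 = +3006.8210 N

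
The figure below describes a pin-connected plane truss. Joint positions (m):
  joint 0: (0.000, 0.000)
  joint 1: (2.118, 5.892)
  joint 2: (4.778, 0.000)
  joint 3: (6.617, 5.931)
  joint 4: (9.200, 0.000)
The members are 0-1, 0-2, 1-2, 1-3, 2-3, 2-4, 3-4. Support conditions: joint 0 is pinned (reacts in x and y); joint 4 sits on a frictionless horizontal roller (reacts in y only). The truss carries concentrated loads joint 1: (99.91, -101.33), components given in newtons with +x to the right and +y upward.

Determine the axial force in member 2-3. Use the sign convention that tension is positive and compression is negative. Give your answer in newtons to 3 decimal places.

N=5 nodes, M=7 members, R=3 reactions → 2N=10, M+R=10
member 0 (0-1): L=6.2611, (cx,cy)=(0.3383,0.9410)
member 1 (0-2): L=4.7780, (cx,cy)=(1.0000,0.0000)
member 2 (1-2): L=6.4646, (cx,cy)=(0.4115,-0.9114)
member 3 (1-3): L=4.4992, (cx,cy)=(1.0000,0.0087)
member 4 (2-3): L=6.2096, (cx,cy)=(0.2962,0.9551)
member 5 (2-4): L=4.4220, (cx,cy)=(1.0000,0.0000)
member 6 (3-4): L=6.4691, (cx,cy)=(0.3993,-0.9168)
solve A·x = −loads:
  F[0-1] = -14.8943 N (compression)
  F[0-2] = +104.9484 N (tension)
  F[1-2] = -96.4202 N (compression)
  F[1-3] = -65.2768 N (compression)
  F[2-3] = +92.0071 N (tension)
  F[2-4] = +38.0259 N (tension)
  F[3-4] = -95.2348 N (compression)
  Rx@0 = -99.9100 N
  Ry@0 = +14.0162 N
  Ry@4 = +87.3138 N

92.007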